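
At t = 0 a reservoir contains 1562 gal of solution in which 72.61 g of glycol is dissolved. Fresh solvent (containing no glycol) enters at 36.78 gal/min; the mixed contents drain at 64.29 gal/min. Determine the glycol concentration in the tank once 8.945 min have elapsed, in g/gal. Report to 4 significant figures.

0.03696 g/gal

Let m(t) be the amount of glycol. Volume: V(t) = V₀ + (Q_in − Q_out) t = 1562 − 27.5100 t; V(8.945) = 1315.92 gal.
Solute balance: dm/dt = 0 − Q_out C = −Q_out m/V(t).
Separate: dm/m = −Q_out dt/V(t) ⇒ ln(m/m₀) = −(Q_out/(Q_in−Q_out)) ln(V/V₀).
m = m₀ (V₀/V)^(Q_out/(Q_in−Q_out)) = 72.61 × (1562/1315.92)^(-2.33697) = 48.6416 g.
C = m/V = 48.6416/1315.92 = 0.0369639 g/gal.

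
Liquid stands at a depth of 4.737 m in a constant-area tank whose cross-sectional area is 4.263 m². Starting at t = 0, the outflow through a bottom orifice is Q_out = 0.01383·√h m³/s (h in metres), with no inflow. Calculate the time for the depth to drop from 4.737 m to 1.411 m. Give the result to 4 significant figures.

A dh/dt = −Q_out = −0.01383 √h.
∫ h^(−1/2) dh = −(0.01383/A) ∫ dt, giving 2√h = 2√h₀ − (0.01383/A) t.
t = 2A(√h₀ − √h)/0.01383 = 2·4.263·(√4.737 − √1.411)/0.01383
  = 8.52600 × (2.17647 − 1.18786) / 0.01383 = 609.464 s.

609.5 s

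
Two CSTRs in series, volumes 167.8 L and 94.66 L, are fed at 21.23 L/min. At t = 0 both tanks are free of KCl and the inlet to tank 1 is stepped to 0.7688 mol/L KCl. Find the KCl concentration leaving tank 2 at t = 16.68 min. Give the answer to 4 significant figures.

0.5786 mol/L

Each tank obeys Vᵢ dCᵢ/dt = Q(Cᵢ₋₁ − Cᵢ), so τᵢ = Vᵢ/Q.
τ₁ = 167.8/21.23 = 7.90391 min; τ₂ = 94.66/21.23 = 4.45878 min.
Solving the cascade with C₁(0)=C₂(0)=0 gives C₂(t) = C_in[1 − (τ₁ e^(−t/τ₁) − τ₂ e^(−t/τ₂))/(τ₁ − τ₂)].
At t = 16.68: e^(−t/τ₁) = 0.121196, e^(−t/τ₂) = 0.0237320.
C₂ = 0.7688·[1 − (7.90391·0.121196 − 4.45878·0.0237320)/(3.44512)] = 0.7688·0.752664 = 0.578648 mol/L.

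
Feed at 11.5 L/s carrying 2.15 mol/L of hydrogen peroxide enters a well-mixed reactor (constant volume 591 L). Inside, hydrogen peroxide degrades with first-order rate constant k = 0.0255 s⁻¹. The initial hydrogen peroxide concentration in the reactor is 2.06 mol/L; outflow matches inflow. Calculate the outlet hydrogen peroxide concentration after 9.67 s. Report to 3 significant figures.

Accumulation = in − out − consumed: V dC/dt = Q C_in − Q C − k V C.
This is linear with rate a = Q/V + k = 0.044959 s⁻¹.
C_ss = Q C_in/(Q + kV) = 0.93054 mol/L; C(t) = C_ss + (C₀ − C_ss) e^(−a t).
C(9.67) = 0.93054 + (1.1295)·e^(−0.044959·9.67) = 0.93054 + (1.1295)·0.64743 = 1.6618 mol/L.

1.66 mol/L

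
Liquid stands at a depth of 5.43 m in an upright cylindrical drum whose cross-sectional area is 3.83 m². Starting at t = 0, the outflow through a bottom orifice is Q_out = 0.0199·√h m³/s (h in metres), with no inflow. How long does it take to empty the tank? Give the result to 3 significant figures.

With no inflow, A dh/dt = −0.0199 √h.
Separate and integrate: 2(√h − √h₀) = −(0.0199/A) t.
Tank is empty when √h = 0: t_empty = 2A√h₀/0.0199.
t_empty = 2·3.83·√5.43/0.0199 = 7.6600·2.3302/0.0199 = 896.97 s.

897 s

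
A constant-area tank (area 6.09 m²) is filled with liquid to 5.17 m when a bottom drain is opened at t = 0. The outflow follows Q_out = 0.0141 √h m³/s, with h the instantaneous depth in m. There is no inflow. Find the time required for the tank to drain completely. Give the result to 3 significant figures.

A dh/dt = −Q_out = −0.0141 √h.
Separate and integrate: 2(√h − √h₀) = −(0.0141/A) t.
Set h = 0: 2√h₀ = (0.0141/A) t_empty ⇒ t_empty = 2A√h₀/0.0141.
t_empty = 2·6.09·√5.17/0.0141 = 12.180·2.2738/0.0141 = 1964.1 s.

1960 s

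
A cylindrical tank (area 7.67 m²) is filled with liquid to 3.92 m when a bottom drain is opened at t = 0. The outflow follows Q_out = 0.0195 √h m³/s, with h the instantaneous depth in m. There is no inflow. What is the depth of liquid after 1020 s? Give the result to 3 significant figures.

0.467 m

Accumulation of liquid (constant cross-section A): A dh/dt = −0.0195 √h.
This is separable: 2 d(√h)/dt = −0.0195/A, so √h = √h₀ − (0.0195/(2A)) t.
√h = √3.92 − 0.0195·1020/(2·7.67) = 1.9799 − 1.2966 = 0.68329.
h = 0.68329² = 0.46688 m.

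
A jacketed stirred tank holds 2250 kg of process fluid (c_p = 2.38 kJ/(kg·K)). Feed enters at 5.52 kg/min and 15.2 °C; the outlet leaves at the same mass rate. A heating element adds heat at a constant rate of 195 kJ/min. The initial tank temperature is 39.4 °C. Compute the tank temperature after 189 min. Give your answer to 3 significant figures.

Heat balance on the well-mixed liquid: M c_p dT/dt = ṁ c_p (T_in − T) + 195.
Rearrange: dT/dt = (T_ss − T)/τ with τ = M/ṁ = 407.61 min and T_ss = T_in + Q̇/(ṁ c_p) = 30.043 °C.
Solution: T(t) = T_ss + (T₀ − T_ss) e^(−t/τ).
T(189) = 30.043 + (9.3571)·e^(−189/407.61) = 30.043 + (9.3571)·0.62896 = 35.928 °C.

35.9 °C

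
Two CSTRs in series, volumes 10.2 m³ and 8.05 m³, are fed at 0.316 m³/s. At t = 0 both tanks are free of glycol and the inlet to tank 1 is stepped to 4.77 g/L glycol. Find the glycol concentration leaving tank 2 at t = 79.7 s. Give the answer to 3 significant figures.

3.64 g/L

Species balance on tank i: dCᵢ/dt = (Cᵢ₋₁ − Cᵢ)/τᵢ with τᵢ = Vᵢ/Q.
τ₁ = 10.2/0.316 = 32.278 s; τ₂ = 8.05/0.316 = 25.475 s.
Tank 1: C₁ = C_in(1 − e^(−t/τ₁)). Tank 2 (τ₁ ≠ τ₂): C₂ = C_in[1 − (τ₁ e^(−t/τ₁) − τ₂ e^(−t/τ₂))/(τ₁ − τ₂)].
At t = 79.7: e^(−t/τ₁) = 0.084658, e^(−t/τ₂) = 0.043779.
C₂ = 4.77·[1 − (32.278·0.084658 − 25.475·0.043779)/(6.8038)] = 4.77·0.76228 = 3.6361 g/L.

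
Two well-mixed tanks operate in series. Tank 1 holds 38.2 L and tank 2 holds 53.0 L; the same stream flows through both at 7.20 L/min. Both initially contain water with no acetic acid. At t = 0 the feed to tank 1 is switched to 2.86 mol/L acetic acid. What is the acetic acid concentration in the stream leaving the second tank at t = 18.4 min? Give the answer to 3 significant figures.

2.25 mol/L

Time constants: τᵢ = Vᵢ/Q for each well-mixed tank.
τ₁ = 38.2/7.20 = 5.3056 min; τ₂ = 53.0/7.20 = 7.3611 min.
Solving the cascade with C₁(0)=C₂(0)=0 gives C₂(t) = C_in[1 − (τ₁ e^(−t/τ₁) − τ₂ e^(−t/τ₂))/(τ₁ − τ₂)].
At t = 18.4: e^(−t/τ₁) = 0.031177, e^(−t/τ₂) = 0.082116.
C₂ = 2.86·[1 − (5.3056·0.031177 − 7.3611·0.082116)/(-2.0556)] = 2.86·0.78641 = 2.2491 mol/L.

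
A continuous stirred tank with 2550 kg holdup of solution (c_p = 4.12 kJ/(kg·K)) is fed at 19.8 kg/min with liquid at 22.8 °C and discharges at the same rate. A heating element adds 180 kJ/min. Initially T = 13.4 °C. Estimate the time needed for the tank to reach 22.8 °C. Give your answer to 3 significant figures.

Energy balance: M c_p dT/dt = ṁ c_p (T_in − T) + 180.
τ = M/ṁ = 128.79 min; T_ss = T_in + Q̇/(ṁ c_p) = 25.007 °C.
T(t) = T_ss + (T₀ − T_ss) e^(−t/τ). Set T = 22.8:
e^(−t/τ) = (22.8 − 25.007)/(13.4 − 25.007) = 0.19011
t = −128.79 · ln(0.19011) = 213.81 min.

214 min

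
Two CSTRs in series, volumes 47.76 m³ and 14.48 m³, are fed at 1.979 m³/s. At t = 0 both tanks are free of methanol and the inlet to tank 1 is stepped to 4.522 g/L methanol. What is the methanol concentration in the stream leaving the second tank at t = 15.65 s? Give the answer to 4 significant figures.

1.361 g/L

Species balance on tank i: dCᵢ/dt = (Cᵢ₋₁ − Cᵢ)/τᵢ with τᵢ = Vᵢ/Q.
τ₁ = 47.76/1.979 = 24.1334 s; τ₂ = 14.48/1.979 = 7.31683 s.
Tank 1: C₁ = C_in(1 − e^(−t/τ₁)). Tank 2 (τ₁ ≠ τ₂): C₂ = C_in[1 − (τ₁ e^(−t/τ₁) − τ₂ e^(−t/τ₂))/(τ₁ − τ₂)].
At t = 15.65: e^(−t/τ₁) = 0.522840, e^(−t/τ₂) = 0.117784.
C₂ = 4.522·[1 − (24.1334·0.522840 − 7.31683·0.117784)/(16.8166)] = 4.522·0.300921 = 1.36076 g/L.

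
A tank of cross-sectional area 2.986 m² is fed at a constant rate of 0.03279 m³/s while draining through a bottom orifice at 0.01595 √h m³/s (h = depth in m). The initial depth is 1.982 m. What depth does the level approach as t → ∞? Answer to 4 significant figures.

4.226 m

Level balance: A dh/dt = 0.03279 − 0.01595 √h. Setting dh/dt = 0:
Q_in = 0.01595 √h_ss ⇒ √h_ss = 0.03279/0.01595 = 2.05580.
h_ss = 2.05580² = 4.22631 m. (Since h₀ = 1.982 m < h_ss, the level will rise toward this value.)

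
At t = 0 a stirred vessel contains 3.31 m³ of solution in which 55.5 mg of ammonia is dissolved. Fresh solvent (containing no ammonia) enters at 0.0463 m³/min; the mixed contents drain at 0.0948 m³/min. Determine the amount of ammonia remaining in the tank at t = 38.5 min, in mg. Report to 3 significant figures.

10.9 mg

Let m(t) be the amount of ammonia. Volume: V(t) = V₀ + (Q_in − Q_out) t = 3.31 − 0.048500 t; V(38.5) = 1.4428 m³.
No ammonia enters, so dm/dt = −Q_out · (m/V).
Separate: dm/m = −Q_out dt/V(t) ⇒ ln(m/m₀) = −(Q_out/(Q_in−Q_out)) ln(V/V₀).
m = m₀ (V₀/V)^(Q_out/(Q_in−Q_out)) = 55.5 × (3.31/1.4428)^(-1.9546) = 10.949 mg.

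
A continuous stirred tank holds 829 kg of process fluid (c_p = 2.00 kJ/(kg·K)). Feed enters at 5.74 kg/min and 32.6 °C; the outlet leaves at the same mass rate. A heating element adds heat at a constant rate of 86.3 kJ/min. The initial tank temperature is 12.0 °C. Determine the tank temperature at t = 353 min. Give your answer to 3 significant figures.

37.7 °C

First-law balance (no shaft work): M c_p dT/dt = ṁ c_p (T_in − T) + 86.3.
Rearrange: dT/dt = (T_ss − T)/τ with τ = M/ṁ = 144.43 min and T_ss = T_in + Q̇/(ṁ c_p) = 40.117 °C.
This is linear first-order; T(t) = T_ss + (T₀ − T_ss) e^(−t/τ).
T(353) = 40.117 + (-28.117)·e^(−353/144.43) = 40.117 + (-28.117)·0.086798 = 37.677 °C.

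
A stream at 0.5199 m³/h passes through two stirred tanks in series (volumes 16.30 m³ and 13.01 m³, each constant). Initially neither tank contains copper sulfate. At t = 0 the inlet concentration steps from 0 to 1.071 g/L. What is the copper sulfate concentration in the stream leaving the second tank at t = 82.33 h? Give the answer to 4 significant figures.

Species balance on tank i: dCᵢ/dt = (Cᵢ₋₁ − Cᵢ)/τᵢ with τᵢ = Vᵢ/Q.
τ₁ = 16.30/0.5199 = 31.3522 h; τ₂ = 13.01/0.5199 = 25.0240 h.
Solving the cascade with C₁(0)=C₂(0)=0 gives C₂(t) = C_in[1 − (τ₁ e^(−t/τ₁) − τ₂ e^(−t/τ₂))/(τ₁ − τ₂)].
At t = 82.33: e^(−t/τ₁) = 0.0723693, e^(−t/τ₂) = 0.0372525.
C₂ = 1.071·[1 − (31.3522·0.0723693 − 25.0240·0.0372525)/(6.32814)] = 1.071·0.788765 = 0.844767 g/L.

0.8448 g/L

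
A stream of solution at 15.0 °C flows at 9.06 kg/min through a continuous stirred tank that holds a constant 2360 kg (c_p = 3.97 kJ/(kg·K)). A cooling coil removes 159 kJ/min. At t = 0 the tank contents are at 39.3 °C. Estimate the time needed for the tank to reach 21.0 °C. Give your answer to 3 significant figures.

264 min

Unsteady energy balance on the tank contents: M c_p dT/dt = ṁ c_p (T_in − T) − 159.
τ = M/ṁ = 260.49 min; T_ss = T_in − Q̇/(ṁ c_p) = 10.579 °C.
T(t) = T_ss + (T₀ − T_ss) e^(−t/τ). Set T = 21.0:
e^(−t/τ) = (21.0 − 10.579)/(39.3 − 10.579) = 0.36283
t = −260.49 · ln(0.36283) = 264.09 min.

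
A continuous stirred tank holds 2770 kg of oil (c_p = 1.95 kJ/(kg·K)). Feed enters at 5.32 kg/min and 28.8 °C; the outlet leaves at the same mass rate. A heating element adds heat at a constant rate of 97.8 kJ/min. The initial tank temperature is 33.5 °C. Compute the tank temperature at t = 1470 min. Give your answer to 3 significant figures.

37.9 °C

Heat balance on the well-mixed liquid: M c_p dT/dt = ṁ c_p (T_in − T) + 97.8.
Rearrange: dT/dt = (T_ss − T)/τ with τ = M/ṁ = 520.68 min and T_ss = T_in + Q̇/(ṁ c_p) = 38.227 °C.
This is linear first-order; T(t) = T_ss + (T₀ − T_ss) e^(−t/τ).
T(1470) = 38.227 + (-4.7274)·e^(−1470/520.68) = 38.227 + (-4.7274)·0.059413 = 37.947 °C.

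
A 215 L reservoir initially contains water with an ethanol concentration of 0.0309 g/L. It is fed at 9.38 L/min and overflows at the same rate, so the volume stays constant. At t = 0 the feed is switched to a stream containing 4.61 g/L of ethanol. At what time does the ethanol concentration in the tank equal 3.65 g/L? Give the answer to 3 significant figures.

35.8 min

Species balance: V dC/dt = Q(C_in − C) ⇒ τ = V/Q = 22.921 min.
C(t) = C_in + (C₀ − C_in) e^(−t/τ). Set C = 3.65 and solve for t:
e^(−t/τ) = (C − C_in)/(C₀ − C_in) = (3.65 − 4.61)/(0.0309 − 4.61) = 0.20965
t = −τ ln(…) = 22.921 × 1.5623 = 35.810 min.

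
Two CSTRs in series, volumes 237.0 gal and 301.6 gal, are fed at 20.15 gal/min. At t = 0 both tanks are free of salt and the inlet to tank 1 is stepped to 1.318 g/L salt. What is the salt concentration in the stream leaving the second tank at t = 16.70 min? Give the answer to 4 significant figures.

0.4706 g/L

Species balance on tank i: dCᵢ/dt = (Cᵢ₋₁ − Cᵢ)/τᵢ with τᵢ = Vᵢ/Q.
τ₁ = 237.0/20.15 = 11.7618 min; τ₂ = 301.6/20.15 = 14.9677 min.
Tank 1: C₁ = C_in(1 − e^(−t/τ₁)). Tank 2 (τ₁ ≠ τ₂): C₂ = C_in[1 − (τ₁ e^(−t/τ₁) − τ₂ e^(−t/τ₂))/(τ₁ − τ₂)].
At t = 16.70: e^(−t/τ₁) = 0.241750, e^(−t/τ₂) = 0.327675.
C₂ = 1.318·[1 − (11.7618·0.241750 − 14.9677·0.327675)/(-3.20596)] = 1.318·0.357088 = 0.470642 g/L.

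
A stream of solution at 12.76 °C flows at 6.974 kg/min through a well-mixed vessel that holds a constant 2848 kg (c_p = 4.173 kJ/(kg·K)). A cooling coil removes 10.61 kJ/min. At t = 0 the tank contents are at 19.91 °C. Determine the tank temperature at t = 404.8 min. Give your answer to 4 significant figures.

M c_p dT/dt = ṁ c_p (T_in − T) − Q̇.
τ = M/ṁ = 408.374 min; T_ss = T_in − Q̇/(ṁ c_p) = 12.76 − 10.61/(6.974·4.173) = 12.3954 °C.
T approaches T_ss exponentially: T(t) = T_ss + (T₀ − T_ss) e^(−t/τ).
T(404.8) = 12.3954 + (7.51457)·e^(−404.8/408.374) = 12.3954 + (7.51457)·0.371113 = 15.1842 °C.

15.18 °C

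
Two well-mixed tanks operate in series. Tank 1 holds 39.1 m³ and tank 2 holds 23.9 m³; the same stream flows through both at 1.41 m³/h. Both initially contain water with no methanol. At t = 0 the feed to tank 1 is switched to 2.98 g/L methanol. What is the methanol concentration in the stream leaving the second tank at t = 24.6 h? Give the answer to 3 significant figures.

0.921 g/L

Species balance on tank i: dCᵢ/dt = (Cᵢ₋₁ − Cᵢ)/τᵢ with τᵢ = Vᵢ/Q.
τ₁ = 39.1/1.41 = 27.730 h; τ₂ = 23.9/1.41 = 16.950 h.
Tank 1: C₁ = C_in(1 − e^(−t/τ₁)). Tank 2 (τ₁ ≠ τ₂): C₂ = C_in[1 − (τ₁ e^(−t/τ₁) − τ₂ e^(−t/τ₂))/(τ₁ − τ₂)].
At t = 24.6: e^(−t/τ₁) = 0.41184, e^(−t/τ₂) = 0.23427.
C₂ = 2.98·[1 − (27.730·0.41184 − 16.950·0.23427)/(10.780)] = 2.98·0.30894 = 0.92063 g/L.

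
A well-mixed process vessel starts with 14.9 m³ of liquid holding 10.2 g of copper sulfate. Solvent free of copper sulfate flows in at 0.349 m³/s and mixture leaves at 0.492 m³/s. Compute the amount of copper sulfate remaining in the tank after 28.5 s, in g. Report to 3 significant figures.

Total volume: dV/dt = Q_in − Q_out = -0.14300 m³/s, so V(t) = 14.9 − 0.14300 t and V(28.5) = 10.825 m³.
No copper sulfate enters, so dm/dt = −Q_out · (m/V).
Separate: dm/m = −Q_out dt/V(t) ⇒ ln(m/m₀) = −(Q_out/(Q_in−Q_out)) ln(V/V₀).
m = m₀ (V₀/V)^(Q_out/(Q_in−Q_out)) = 10.2 × (14.9/10.825)^(-3.4406) = 3.3972 g.

3.40 g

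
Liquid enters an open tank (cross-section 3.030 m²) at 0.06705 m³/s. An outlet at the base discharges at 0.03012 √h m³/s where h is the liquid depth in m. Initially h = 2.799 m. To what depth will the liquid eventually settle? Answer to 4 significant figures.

Level balance: A dh/dt = 0.06705 − 0.03012 √h. Setting dh/dt = 0:
Q_in = 0.03012 √h_ss ⇒ √h_ss = 0.06705/0.03012 = 2.22610.
h_ss = 2.22610² = 4.95550 m. (Since h₀ = 2.799 m < h_ss, the level will rise toward this value.)

4.956 m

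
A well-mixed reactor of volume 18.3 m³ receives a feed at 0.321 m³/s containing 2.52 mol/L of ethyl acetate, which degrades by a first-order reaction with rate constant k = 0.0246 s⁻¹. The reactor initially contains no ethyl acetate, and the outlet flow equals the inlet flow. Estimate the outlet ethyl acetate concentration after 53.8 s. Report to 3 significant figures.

V dC/dt = Q(C_in − C) − k V C.
This is linear with rate a = Q/V + k = 0.042141 s⁻¹.
C_ss = Q C_in/(Q + kV) = 1.0489 mol/L; C(t) = C_ss + (C₀ − C_ss) e^(−a t).
C(53.8) = 1.0489 + (-1.0489)·e^(−0.042141·53.8) = 1.0489 + (-1.0489)·0.10360 = 0.94026 mol/L.

0.940 mol/L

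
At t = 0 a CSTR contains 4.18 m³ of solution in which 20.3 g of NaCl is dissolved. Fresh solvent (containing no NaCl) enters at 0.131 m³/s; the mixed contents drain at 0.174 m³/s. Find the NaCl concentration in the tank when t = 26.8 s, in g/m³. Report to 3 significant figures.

1.82 g/m³

Total volume: dV/dt = Q_in − Q_out = -0.043000 m³/s, so V(t) = 4.18 − 0.043000 t and V(26.8) = 3.0276 m³.
No NaCl enters, so dm/dt = −Q_out · (m/V).
Separate: dm/m = −Q_out dt/V(t) ⇒ ln(m/m₀) = −(Q_out/(Q_in−Q_out)) ln(V/V₀).
m = m₀ (V₀/V)^(Q_out/(Q_in−Q_out)) = 20.3 × (4.18/3.0276)^(-4.0465) = 5.5039 g.
C = m/V = 5.5039/3.0276 = 1.8179 g/m³.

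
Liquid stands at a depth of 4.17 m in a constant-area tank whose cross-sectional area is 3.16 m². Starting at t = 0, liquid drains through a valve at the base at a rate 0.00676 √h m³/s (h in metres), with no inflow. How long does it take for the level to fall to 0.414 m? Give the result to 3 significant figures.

1310 s

A dh/dt = −Q_out = −0.00676 √h.
This is separable: 2 d(√h)/dt = −0.00676/A, so √h = √h₀ − (0.00676/(2A)) t.
t = 2A(√h₀ − √h)/0.00676 = 2·3.16·(√4.17 − √0.414)/0.00676
  = 6.3200 × (2.0421 − 0.64343) / 0.00676 = 1307.6 s.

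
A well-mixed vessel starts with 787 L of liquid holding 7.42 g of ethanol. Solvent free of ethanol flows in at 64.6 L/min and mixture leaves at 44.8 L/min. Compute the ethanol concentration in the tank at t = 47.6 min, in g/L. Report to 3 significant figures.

Total volume: dV/dt = Q_in − Q_out = 19.800 L/min, so V(t) = 787 + 19.800 t and V(47.6) = 1729.5 L.
No ethanol enters, so dm/dt = −Q_out · (m/V).
Separate: dm/m = −Q_out dt/V(t) ⇒ ln(m/m₀) = −(Q_out/(Q_in−Q_out)) ln(V/V₀).
m = m₀ (V₀/V)^(Q_out/(Q_in−Q_out)) = 7.42 × (787/1729.5)^(2.2626) = 1.2495 g.
C = m/V = 1.2495/1729.5 = 0.00072244 g/L.

0.000722 g/L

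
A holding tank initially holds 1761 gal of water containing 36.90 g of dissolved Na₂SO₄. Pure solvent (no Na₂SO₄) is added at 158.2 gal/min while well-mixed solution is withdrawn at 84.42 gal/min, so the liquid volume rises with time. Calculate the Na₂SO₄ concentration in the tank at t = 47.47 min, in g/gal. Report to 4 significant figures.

Total volume: dV/dt = Q_in − Q_out = 73.7800 gal/min, so V(t) = 1761 + 73.7800 t and V(47.47) = 5263.34 gal.
Species balance (pure solvent in): dm/dt = −Q_out · m/V(t).
Separate: dm/m = −Q_out dt/V(t) ⇒ ln(m/m₀) = −(Q_out/(Q_in−Q_out)) ln(V/V₀).
m = m₀ (V₀/V)^(Q_out/(Q_in−Q_out)) = 36.90 × (1761/5263.34)^(1.14421) = 10.5427 g.
C = m/V = 10.5427/5263.34 = 0.00200304 g/gal.

0.002003 g/gal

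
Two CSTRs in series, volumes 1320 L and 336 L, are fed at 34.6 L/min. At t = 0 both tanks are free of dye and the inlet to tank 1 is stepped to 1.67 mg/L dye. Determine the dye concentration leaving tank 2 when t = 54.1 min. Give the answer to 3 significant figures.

Time constants: τᵢ = Vᵢ/Q for each well-mixed tank.
τ₁ = 1320/34.6 = 38.150 min; τ₂ = 336/34.6 = 9.7110 min.
Solving the cascade with C₁(0)=C₂(0)=0 gives C₂(t) = C_in[1 − (τ₁ e^(−t/τ₁) − τ₂ e^(−t/τ₂))/(τ₁ − τ₂)].
At t = 54.1: e^(−t/τ₁) = 0.24218, e^(−t/τ₂) = 0.0038066.
C₂ = 1.67·[1 − (38.150·0.24218 − 9.7110·0.0038066)/(28.439)] = 1.67·0.67642 = 1.1296 mg/L.

1.13 mg/L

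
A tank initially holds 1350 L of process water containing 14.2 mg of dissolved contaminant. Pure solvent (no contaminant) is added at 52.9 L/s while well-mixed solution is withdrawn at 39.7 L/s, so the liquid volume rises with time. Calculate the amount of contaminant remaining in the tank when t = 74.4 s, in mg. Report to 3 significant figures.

Let m(t) be the amount of contaminant. Volume: V(t) = V₀ + (Q_in − Q_out) t = 1350 + 13.200 t; V(74.4) = 2332.1 L.
Solute balance: dm/dt = 0 − Q_out C = −Q_out m/V(t).
Separate: dm/m = −Q_out dt/V(t) ⇒ ln(m/m₀) = −(Q_out/(Q_in−Q_out)) ln(V/V₀).
m = m₀ (V₀/V)^(Q_out/(Q_in−Q_out)) = 14.2 × (1350/2332.1)^(3.0076) = 2.7432 mg.

2.74 mg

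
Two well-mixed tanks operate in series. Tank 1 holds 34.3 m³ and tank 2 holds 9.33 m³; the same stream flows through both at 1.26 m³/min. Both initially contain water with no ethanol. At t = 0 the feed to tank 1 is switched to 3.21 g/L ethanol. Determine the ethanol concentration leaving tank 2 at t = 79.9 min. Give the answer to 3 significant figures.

Time constants: τᵢ = Vᵢ/Q for each well-mixed tank.
τ₁ = 34.3/1.26 = 27.222 min; τ₂ = 9.33/1.26 = 7.4048 min.
Tank 1: C₁ = C_in(1 − e^(−t/τ₁)). Tank 2 (τ₁ ≠ τ₂): C₂ = C_in[1 − (τ₁ e^(−t/τ₁) − τ₂ e^(−t/τ₂))/(τ₁ − τ₂)].
At t = 79.9: e^(−t/τ₁) = 0.053125, e^(−t/τ₂) = 2.0597e-05.
C₂ = 3.21·[1 − (27.222·0.053125 − 7.4048·2.0597e-05)/(19.817)] = 3.21·0.92703 = 2.9758 g/L.

2.98 g/L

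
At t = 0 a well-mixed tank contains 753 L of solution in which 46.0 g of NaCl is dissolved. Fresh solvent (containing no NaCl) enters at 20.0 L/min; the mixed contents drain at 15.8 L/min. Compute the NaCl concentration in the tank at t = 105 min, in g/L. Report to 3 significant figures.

Total volume: dV/dt = Q_in − Q_out = 4.2000 L/min, so V(t) = 753 + 4.2000 t and V(105) = 1194.0 L.
No NaCl enters, so dm/dt = −Q_out · (m/V).
dm/m = −Q_out dt/(V₀ + 4.2000 t); integrating gives ln(m/m₀) = −(Q_out/(Q_in−Q_out)) ln(V/V₀).
m = m₀ (V₀/V)^(Q_out/(Q_in−Q_out)) = 46.0 × (753/1194.0)^(3.7619) = 8.1206 g.
C = m/V = 8.1206/1194.0 = 0.0068012 g/L.

0.00680 g/L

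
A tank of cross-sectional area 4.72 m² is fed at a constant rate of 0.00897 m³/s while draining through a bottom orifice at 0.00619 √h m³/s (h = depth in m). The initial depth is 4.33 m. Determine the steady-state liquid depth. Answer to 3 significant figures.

A dh/dt = Q_in − 0.00619 √h. Steady state requires inflow = outflow:
Q_in = 0.00619 √h_ss ⇒ √h_ss = 0.00897/0.00619 = 1.4491.
h_ss = 1.4491² = 2.0999 m. (Since h₀ = 4.33 m > h_ss, the level will fall toward this value.)

2.10 m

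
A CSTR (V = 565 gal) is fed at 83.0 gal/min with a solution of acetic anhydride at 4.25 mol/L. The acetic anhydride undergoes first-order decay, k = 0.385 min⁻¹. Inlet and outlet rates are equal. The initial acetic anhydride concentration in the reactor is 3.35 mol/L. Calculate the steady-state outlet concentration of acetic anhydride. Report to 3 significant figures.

1.17 mol/L

Species balance: V dC/dt = Q C_in − Q C − k V C.
At steady state: 0 = Q C_in − (Q + kV) C_ss, so C_ss = Q C_in/(Q + kV).
C_ss = 83.0·4.25/(83.0 + 0.385·565) = 352.75/300.52 = 1.1738 mol/L.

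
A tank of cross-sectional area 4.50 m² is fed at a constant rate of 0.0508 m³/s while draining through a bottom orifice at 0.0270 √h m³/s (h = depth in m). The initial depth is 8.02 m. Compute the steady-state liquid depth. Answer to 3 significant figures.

3.54 m

A dh/dt = Q_in − 0.0270 √h. Steady state requires inflow = outflow:
Q_in = 0.0270 √h_ss ⇒ √h_ss = 0.0508/0.0270 = 1.8815.
h_ss = 1.8815² = 3.5400 m. (Since h₀ = 8.02 m > h_ss, the level will fall toward this value.)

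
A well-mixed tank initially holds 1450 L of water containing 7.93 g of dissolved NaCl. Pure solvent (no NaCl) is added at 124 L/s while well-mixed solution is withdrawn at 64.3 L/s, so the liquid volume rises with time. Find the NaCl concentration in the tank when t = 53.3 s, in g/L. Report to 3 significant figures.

Total volume: dV/dt = Q_in − Q_out = 59.700 L/s, so V(t) = 1450 + 59.700 t and V(53.3) = 4632.0 L.
No NaCl enters, so dm/dt = −Q_out · (m/V).
Separate: dm/m = −Q_out dt/V(t) ⇒ ln(m/m₀) = −(Q_out/(Q_in−Q_out)) ln(V/V₀).
m = m₀ (V₀/V)^(Q_out/(Q_in−Q_out)) = 7.93 × (1450/4632.0)^(1.0771) = 2.2699 g.
C = m/V = 2.2699/4632.0 = 0.00049005 g/L.

0.000490 g/L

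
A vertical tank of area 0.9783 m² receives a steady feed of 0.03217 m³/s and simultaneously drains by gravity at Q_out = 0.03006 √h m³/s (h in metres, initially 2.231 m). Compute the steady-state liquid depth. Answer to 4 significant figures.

1.145 m

Volume balance on the tank: A dh/dt = Q_in − 0.03006 √h. At steady state dh/dt = 0:
Q_in = 0.03006 √h_ss ⇒ √h_ss = 0.03217/0.03006 = 1.07019.
h_ss = 1.07019² = 1.14531 m. (Since h₀ = 2.231 m > h_ss, the level will fall toward this value.)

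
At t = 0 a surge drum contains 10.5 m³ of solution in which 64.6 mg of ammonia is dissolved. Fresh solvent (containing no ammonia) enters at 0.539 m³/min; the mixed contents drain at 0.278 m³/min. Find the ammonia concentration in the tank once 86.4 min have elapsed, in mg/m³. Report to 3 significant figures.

Let m(t) be the amount of ammonia. Volume: V(t) = V₀ + (Q_in − Q_out) t = 10.5 + 0.26100 t; V(86.4) = 33.050 m³.
Solute balance: dm/dt = 0 − Q_out C = −Q_out m/V(t).
Separate: dm/m = −Q_out dt/V(t) ⇒ ln(m/m₀) = −(Q_out/(Q_in−Q_out)) ln(V/V₀).
m = m₀ (V₀/V)^(Q_out/(Q_in−Q_out)) = 64.6 × (10.5/33.050)^(1.0651) = 19.046 mg.
C = m/V = 19.046/33.050 = 0.57628 mg/m³.

0.576 mg/m³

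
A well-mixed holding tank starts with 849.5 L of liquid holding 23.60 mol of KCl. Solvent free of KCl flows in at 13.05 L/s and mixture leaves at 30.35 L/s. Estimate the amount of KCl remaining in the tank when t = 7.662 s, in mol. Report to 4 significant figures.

Total volume: dV/dt = Q_in − Q_out = -17.3000 L/s, so V(t) = 849.5 − 17.3000 t and V(7.662) = 716.947 L.
Species balance (pure solvent in): dm/dt = −Q_out · m/V(t).
dm/m = −Q_out dt/(V₀ − 17.3000 t); integrating gives ln(m/m₀) = −(Q_out/(Q_in−Q_out)) ln(V/V₀).
m = m₀ (V₀/V)^(Q_out/(Q_in−Q_out)) = 23.60 × (849.5/716.947)^(-1.75434) = 17.5251 mol.

17.53 mol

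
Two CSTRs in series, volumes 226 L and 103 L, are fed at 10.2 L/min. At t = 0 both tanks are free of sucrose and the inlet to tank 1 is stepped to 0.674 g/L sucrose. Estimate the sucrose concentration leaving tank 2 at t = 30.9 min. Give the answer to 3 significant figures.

0.393 g/L

Time constants: τᵢ = Vᵢ/Q for each well-mixed tank.
τ₁ = 226/10.2 = 22.157 min; τ₂ = 103/10.2 = 10.098 min.
Tank 1: C₁ = C_in(1 − e^(−t/τ₁)). Tank 2 (τ₁ ≠ τ₂): C₂ = C_in[1 − (τ₁ e^(−t/τ₁) − τ₂ e^(−t/τ₂))/(τ₁ − τ₂)].
At t = 30.9: e^(−t/τ₁) = 0.24793, e^(−t/τ₂) = 0.046888.
C₂ = 0.674·[1 − (22.157·0.24793 − 10.098·0.046888)/(12.059)] = 0.674·0.58371 = 0.39342 g/L.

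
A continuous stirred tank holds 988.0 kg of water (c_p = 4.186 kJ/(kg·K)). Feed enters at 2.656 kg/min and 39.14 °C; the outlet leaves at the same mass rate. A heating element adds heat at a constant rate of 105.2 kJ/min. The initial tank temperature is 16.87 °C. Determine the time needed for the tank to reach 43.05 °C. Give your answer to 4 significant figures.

648.4 min

Energy balance: M c_p dT/dt = ṁ c_p (T_in − T) + 105.2.
τ = M/ṁ = 371.988 min; T_ss = T_in + Q̇/(ṁ c_p) = 48.6021 °C.
T(t) = T_ss + (T₀ − T_ss) e^(−t/τ). Set T = 43.05:
e^(−t/τ) = (43.05 − 48.6021)/(16.87 − 48.6021) = 0.174968
t = −371.988 · ln(0.174968) = 648.431 min.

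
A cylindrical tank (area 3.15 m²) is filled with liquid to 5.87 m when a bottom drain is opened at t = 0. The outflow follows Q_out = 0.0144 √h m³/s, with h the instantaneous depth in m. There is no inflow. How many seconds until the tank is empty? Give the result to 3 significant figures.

With no inflow, A dh/dt = −0.0144 √h.
This is separable: 2 d(√h)/dt = −0.0144/A, so √h = √h₀ − (0.0144/(2A)) t.
Tank is empty when √h = 0: t_empty = 2A√h₀/0.0144.
t_empty = 2·3.15·√5.87/0.0144 = 6.3000·2.4228/0.0144 = 1060.0 s.

1060 s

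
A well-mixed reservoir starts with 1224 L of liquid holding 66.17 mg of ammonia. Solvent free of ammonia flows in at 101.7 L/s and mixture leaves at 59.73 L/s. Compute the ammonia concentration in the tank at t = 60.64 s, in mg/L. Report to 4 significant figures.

Total volume: dV/dt = Q_in − Q_out = 41.9700 L/s, so V(t) = 1224 + 41.9700 t and V(60.64) = 3769.06 L.
Species balance (pure solvent in): dm/dt = −Q_out · m/V(t).
Separate: dm/m = −Q_out dt/V(t) ⇒ ln(m/m₀) = −(Q_out/(Q_in−Q_out)) ln(V/V₀).
m = m₀ (V₀/V)^(Q_out/(Q_in−Q_out)) = 66.17 × (1224/3769.06)^(1.42316) = 13.3511 mg.
C = m/V = 13.3511/3769.06 = 0.00354228 mg/L.

0.003542 mg/L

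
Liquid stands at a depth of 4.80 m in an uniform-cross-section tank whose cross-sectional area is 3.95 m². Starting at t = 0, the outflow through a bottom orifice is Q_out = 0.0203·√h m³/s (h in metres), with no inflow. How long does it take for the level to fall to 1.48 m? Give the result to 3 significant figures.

With no inflow, A dh/dt = −0.0203 √h.
Separate and integrate: 2(√h − √h₀) = −(0.0203/A) t.
t = 2A(√h₀ − √h)/0.0203 = 2·3.95·(√4.80 − √1.48)/0.0203
  = 7.9000 × (2.1909 − 1.2166) / 0.0203 = 379.18 s.

379 s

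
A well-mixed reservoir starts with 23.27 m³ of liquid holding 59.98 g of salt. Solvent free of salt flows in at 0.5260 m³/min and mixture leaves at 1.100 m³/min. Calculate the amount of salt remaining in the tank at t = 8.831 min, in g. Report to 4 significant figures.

37.46 g

Total volume: dV/dt = Q_in − Q_out = -0.574000 m³/min, so V(t) = 23.27 − 0.574000 t and V(8.831) = 18.2010 m³.
Species balance (pure solvent in): dm/dt = −Q_out · m/V(t).
dm/m = −Q_out dt/(V₀ − 0.574000 t); integrating gives ln(m/m₀) = −(Q_out/(Q_in−Q_out)) ln(V/V₀).
m = m₀ (V₀/V)^(Q_out/(Q_in−Q_out)) = 59.98 × (23.27/18.2010)^(-1.91638) = 37.4565 g.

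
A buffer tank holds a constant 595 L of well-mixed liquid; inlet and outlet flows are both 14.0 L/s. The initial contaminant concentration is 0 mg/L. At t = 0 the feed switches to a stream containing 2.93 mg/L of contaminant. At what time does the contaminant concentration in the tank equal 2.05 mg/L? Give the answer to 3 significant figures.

Species balance: V dC/dt = Q(C_in − C) ⇒ τ = V/Q = 42.500 s.
C(t) = C_in + (C₀ − C_in) e^(−t/τ). Set C = 2.05 and solve for t:
e^(−t/τ) = (C − C_in)/(C₀ − C_in) = (2.05 − 2.93)/(0 − 2.93) = 0.30034
t = −τ ln(…) = 42.500 × 1.2028 = 51.121 s.

51.1 s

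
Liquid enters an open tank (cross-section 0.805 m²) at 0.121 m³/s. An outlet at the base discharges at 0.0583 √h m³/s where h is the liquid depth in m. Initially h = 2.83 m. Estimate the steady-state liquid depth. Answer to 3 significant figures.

4.31 m

A dh/dt = Q_in − 0.0583 √h. Steady state requires inflow = outflow:
Q_in = 0.0583 √h_ss ⇒ √h_ss = 0.121/0.0583 = 2.0755.
h_ss = 2.0755² = 4.3076 m. (Since h₀ = 2.83 m < h_ss, the level will rise toward this value.)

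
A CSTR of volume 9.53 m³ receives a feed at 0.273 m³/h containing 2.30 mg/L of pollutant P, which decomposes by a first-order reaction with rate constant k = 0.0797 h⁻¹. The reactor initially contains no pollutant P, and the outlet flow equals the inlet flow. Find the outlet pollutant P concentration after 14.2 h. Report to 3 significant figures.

0.478 mg/L

Species balance: V dC/dt = Q C_in − Q C − k V C.
This is linear with rate a = Q/V + k = 0.10835 h⁻¹.
C_ss = Q C_in/(Q + kV) = 0.60811 mg/L; C(t) = C_ss + (C₀ − C_ss) e^(−a t).
C(14.2) = 0.60811 + (-0.60811)·e^(−0.10835·14.2) = 0.60811 + (-0.60811)·0.21470 = 0.47755 mg/L.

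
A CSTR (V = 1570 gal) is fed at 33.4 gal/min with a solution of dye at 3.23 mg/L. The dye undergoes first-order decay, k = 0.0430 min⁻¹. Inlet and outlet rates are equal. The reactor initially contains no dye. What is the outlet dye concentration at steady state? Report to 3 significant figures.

1.07 mg/L

V dC/dt = Q(C_in − C) − k V C.
At steady state: 0 = Q C_in − (Q + kV) C_ss, so C_ss = Q C_in/(Q + kV).
C_ss = 33.4·3.23/(33.4 + 0.0430·1570) = 107.88/100.91 = 1.0691 mg/L.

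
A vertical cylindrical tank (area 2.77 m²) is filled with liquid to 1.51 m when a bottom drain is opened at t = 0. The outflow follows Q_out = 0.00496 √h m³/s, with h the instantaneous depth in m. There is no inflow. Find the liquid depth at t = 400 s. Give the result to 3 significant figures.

With no inflow, A dh/dt = −0.00496 √h.
∫ h^(−1/2) dh = −(0.00496/A) ∫ dt, giving 2√h = 2√h₀ − (0.00496/A) t.
√h = √1.51 − 0.00496·400/(2·2.77) = 1.2288 − 0.35812 = 0.87070.
h = 0.87070² = 0.75811 m.

0.758 m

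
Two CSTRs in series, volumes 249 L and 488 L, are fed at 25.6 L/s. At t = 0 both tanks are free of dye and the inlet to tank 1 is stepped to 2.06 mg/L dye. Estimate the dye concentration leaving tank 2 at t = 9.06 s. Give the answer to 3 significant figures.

0.291 mg/L

Species balance on tank i: dCᵢ/dt = (Cᵢ₋₁ − Cᵢ)/τᵢ with τᵢ = Vᵢ/Q.
τ₁ = 249/25.6 = 9.7266 s; τ₂ = 488/25.6 = 19.062 s.
Solving the cascade with C₁(0)=C₂(0)=0 gives C₂(t) = C_in[1 − (τ₁ e^(−t/τ₁) − τ₂ e^(−t/τ₂))/(τ₁ − τ₂)].
At t = 9.06: e^(−t/τ₁) = 0.39397, e^(−t/τ₂) = 0.62171.
C₂ = 2.06·[1 − (9.7266·0.39397 − 19.062·0.62171)/(-9.3359)] = 2.06·0.14102 = 0.29051 mg/L.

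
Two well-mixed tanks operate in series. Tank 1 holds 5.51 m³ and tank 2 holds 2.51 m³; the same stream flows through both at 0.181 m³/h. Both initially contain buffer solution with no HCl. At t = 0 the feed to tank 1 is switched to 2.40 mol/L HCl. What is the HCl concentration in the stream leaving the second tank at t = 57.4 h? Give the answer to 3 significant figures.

1.76 mol/L

Time constants: τᵢ = Vᵢ/Q for each well-mixed tank.
τ₁ = 5.51/0.181 = 30.442 h; τ₂ = 2.51/0.181 = 13.867 h.
Solving the cascade with C₁(0)=C₂(0)=0 gives C₂(t) = C_in[1 − (τ₁ e^(−t/τ₁) − τ₂ e^(−t/τ₂))/(τ₁ − τ₂)].
At t = 57.4: e^(−t/τ₁) = 0.15175, e^(−t/τ₂) = 0.015936.
C₂ = 2.40·[1 − (30.442·0.15175 − 13.867·0.015936)/(16.575)] = 2.40·0.73463 = 1.7631 mol/L.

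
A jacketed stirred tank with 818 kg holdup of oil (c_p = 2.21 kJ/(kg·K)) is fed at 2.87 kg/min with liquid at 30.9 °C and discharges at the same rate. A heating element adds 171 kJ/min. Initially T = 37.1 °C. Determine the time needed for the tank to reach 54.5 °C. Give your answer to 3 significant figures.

M c_p dT/dt = ṁ c_p (T_in − T) + Q̇.
τ = M/ṁ = 285.02 min; T_ss = T_in + Q̇/(ṁ c_p) = 57.860 °C.
T(t) = T_ss + (T₀ − T_ss) e^(−t/τ). Set T = 54.5:
e^(−t/τ) = (54.5 − 57.860)/(37.1 − 57.860) = 0.16185
t = −285.02 · ln(0.16185) = 519.03 min.

519 min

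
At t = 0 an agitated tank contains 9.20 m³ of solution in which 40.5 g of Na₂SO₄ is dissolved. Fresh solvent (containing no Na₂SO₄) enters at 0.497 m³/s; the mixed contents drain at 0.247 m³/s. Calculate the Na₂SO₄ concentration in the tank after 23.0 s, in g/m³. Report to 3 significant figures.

Total volume: dV/dt = Q_in − Q_out = 0.25000 m³/s, so V(t) = 9.20 + 0.25000 t and V(23.0) = 14.950 m³.
Species balance (pure solvent in): dm/dt = −Q_out · m/V(t).
Separate: dm/m = −Q_out dt/V(t) ⇒ ln(m/m₀) = −(Q_out/(Q_in−Q_out)) ln(V/V₀).
m = m₀ (V₀/V)^(Q_out/(Q_in−Q_out)) = 40.5 × (9.20/14.950)^(0.98800) = 25.069 g.
C = m/V = 25.069/14.950 = 1.6768 g/m³.

1.68 g/m³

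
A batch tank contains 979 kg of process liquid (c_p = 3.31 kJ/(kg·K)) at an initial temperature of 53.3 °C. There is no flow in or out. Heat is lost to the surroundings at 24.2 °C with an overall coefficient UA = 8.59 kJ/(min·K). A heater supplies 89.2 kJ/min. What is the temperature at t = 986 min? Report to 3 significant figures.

36.0 °C

Energy balance: M c_p dT/dt = −UA(T − T_amb) + Q̇.
dT/dt = (T_ss − T)/τ with T_ss = T_amb + Q̇/UA = 24.2 + 89.2/8.59 = 34.584 °C, τ = M c_p/UA = 979·3.31/8.59 = 377.24 min.
T approaches T_ss exponentially: T(t) = T_ss + (T₀ − T_ss) e^(−t/τ).
T(986) = 34.584 + (18.716)·0.073261 = 35.955 °C.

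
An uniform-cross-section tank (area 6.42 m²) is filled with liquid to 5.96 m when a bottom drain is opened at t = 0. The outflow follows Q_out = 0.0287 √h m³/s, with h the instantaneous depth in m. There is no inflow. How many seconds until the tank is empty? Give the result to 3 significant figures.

1090 s

A dh/dt = −Q_out = −0.0287 √h.
Separate and integrate: 2(√h − √h₀) = −(0.0287/A) t.
Tank is empty when √h = 0: t_empty = 2A√h₀/0.0287.
t_empty = 2·6.42·√5.96/0.0287 = 12.840·2.4413/0.0287 = 1092.2 s.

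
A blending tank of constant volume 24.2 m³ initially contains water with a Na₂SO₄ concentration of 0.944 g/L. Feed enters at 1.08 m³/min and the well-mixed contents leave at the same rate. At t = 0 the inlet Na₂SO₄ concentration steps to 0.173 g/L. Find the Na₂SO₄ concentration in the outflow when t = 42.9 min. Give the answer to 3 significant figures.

Accumulation = in − out for the solute gives V dC/dt = Q(C_in − C).
Rewrite as dC/dt + C/τ = C_in/τ, τ = V/Q = 22.407 min.
Solution: C(t) = C_in + (C₀ − C_in) e^(−t/τ).
C(42.9) = 0.173 + (0.944 − 0.173)·e^(−42.9/22.407) = 0.173 + (0.77100)·0.14741 = 0.28665 g/L.

0.287 g/L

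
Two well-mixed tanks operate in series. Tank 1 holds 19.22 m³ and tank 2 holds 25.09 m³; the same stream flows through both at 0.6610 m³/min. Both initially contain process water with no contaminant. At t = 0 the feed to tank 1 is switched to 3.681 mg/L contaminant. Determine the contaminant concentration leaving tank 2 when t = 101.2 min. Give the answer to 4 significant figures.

Time constants: τᵢ = Vᵢ/Q for each well-mixed tank.
τ₁ = 19.22/0.6610 = 29.0772 min; τ₂ = 25.09/0.6610 = 37.9576 min.
Solving the cascade with C₁(0)=C₂(0)=0 gives C₂(t) = C_in[1 − (τ₁ e^(−t/τ₁) − τ₂ e^(−t/τ₂))/(τ₁ − τ₂)].
At t = 101.2: e^(−t/τ₁) = 0.0307952, e^(−t/τ₂) = 0.0695208.
C₂ = 3.681·[1 − (29.0772·0.0307952 − 37.9576·0.0695208)/(-8.88048)] = 3.681·0.803681 = 2.95835 mg/L.

2.958 mg/L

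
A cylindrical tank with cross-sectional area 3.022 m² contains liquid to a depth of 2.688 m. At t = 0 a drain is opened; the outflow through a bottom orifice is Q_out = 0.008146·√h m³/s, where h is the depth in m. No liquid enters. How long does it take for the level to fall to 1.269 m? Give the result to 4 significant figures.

With no inflow, A dh/dt = −0.008146 √h.
Separate and integrate: 2(√h − √h₀) = −(0.008146/A) t.
t = 2A(√h₀ − √h)/0.008146 = 2·3.022·(√2.688 − √1.269)/0.008146
  = 6.04400 × (1.63951 − 1.12650) / 0.008146 = 380.635 s.

380.6 s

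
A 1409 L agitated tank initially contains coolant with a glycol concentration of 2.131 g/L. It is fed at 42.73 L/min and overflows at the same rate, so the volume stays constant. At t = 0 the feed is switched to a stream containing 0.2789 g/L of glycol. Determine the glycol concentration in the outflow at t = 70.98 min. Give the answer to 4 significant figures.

Transient balance on the dissolved component: V dC/dt = Q(C_in − C).
Time constant τ = V/Q = 1409/42.73 = 32.9745 min.
Integrating: C(t) = C_in + (C₀ − C_in) e^(−t/τ).
C(70.98) = 0.2789 + (2.131 − 0.2789)·e^(−70.98/32.9745) = 0.2789 + (1.85210)·0.116185 = 0.494086 g/L.

0.4941 g/L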